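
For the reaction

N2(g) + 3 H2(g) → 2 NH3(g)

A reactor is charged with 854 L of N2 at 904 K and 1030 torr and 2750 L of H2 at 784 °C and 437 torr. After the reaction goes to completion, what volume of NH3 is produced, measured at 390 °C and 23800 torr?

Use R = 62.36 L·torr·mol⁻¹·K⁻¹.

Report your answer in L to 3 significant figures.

n(N2) = PV/RT = (1030 × 854) / (62.36 × 904) = 15.60 mol
n(H2) = PV/RT = (437 × 2750) / (62.36 × 1057.15) = 18.23 mol
For 15.60 mol N2, stoichiometry requires (3/1) × 15.60 = 46.80 mol H2; 18.23 mol is available, so H2 is limiting.
n(NH3) = (2/3) × 18.23 = 12.15 mol
V(NH3) = nRT/P = 12.15 × 62.36 × 663.15 / 23800 = 21.11 L

21.1 L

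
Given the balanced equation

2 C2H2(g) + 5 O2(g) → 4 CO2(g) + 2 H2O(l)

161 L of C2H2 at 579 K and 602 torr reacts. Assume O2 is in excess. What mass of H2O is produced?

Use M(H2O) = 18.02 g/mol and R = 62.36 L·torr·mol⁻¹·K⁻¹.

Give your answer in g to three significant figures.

n(C2H2) = PV/RT = (602 × 161) / (62.36 × 579) = 2.684 mol
n(H2O) = (2/2) × 2.684 = 2.684 mol
m(H2O) = 2.684 × 18.02 = 48.37 g

48.4 g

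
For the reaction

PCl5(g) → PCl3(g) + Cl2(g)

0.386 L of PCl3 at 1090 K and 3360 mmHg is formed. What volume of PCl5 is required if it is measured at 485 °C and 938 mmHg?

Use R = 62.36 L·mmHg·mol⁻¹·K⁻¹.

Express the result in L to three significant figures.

n(PCl3) = PV/RT = (3360 × 0.386) / (62.36 × 1090) = 0.01908 mol
n(PCl5) = (1/1) × 0.01908 = 0.01908 mol
V = nRT/P = 0.01908 × 62.36 × 758.15 / 938 = 0.9617 L

0.962 L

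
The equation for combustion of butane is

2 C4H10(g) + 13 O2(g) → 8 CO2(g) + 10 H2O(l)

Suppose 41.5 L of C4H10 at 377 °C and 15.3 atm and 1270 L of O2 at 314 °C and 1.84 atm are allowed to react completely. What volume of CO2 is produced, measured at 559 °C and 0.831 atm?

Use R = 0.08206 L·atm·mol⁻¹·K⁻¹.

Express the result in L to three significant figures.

n(C4H10) = PV/RT = (15.3 × 41.5) / (0.08206 × 650.15) = 11.90 mol
n(O2) = PV/RT = (1.84 × 1270) / (0.08206 × 587.15) = 48.50 mol
For 11.90 mol C4H10, stoichiometry requires (13/2) × 11.90 = 77.35 mol O2; 48.50 mol is available, so O2 is limiting.
n(CO2) = (8/13) × 48.50 = 29.85 mol
V(CO2) = nRT/P = 29.85 × 0.08206 × 832.15 / 0.831 = 2453 L

2450 L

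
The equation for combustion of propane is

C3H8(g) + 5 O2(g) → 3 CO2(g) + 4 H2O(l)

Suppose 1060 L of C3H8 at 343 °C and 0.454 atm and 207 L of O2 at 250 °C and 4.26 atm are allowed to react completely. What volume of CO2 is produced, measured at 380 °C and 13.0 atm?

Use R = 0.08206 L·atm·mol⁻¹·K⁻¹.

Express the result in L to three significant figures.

50.8 L

n(C3H8) = PV/RT = (0.454 × 1060) / (0.08206 × 616.15) = 9.518 mol
n(O2) = PV/RT = (4.26 × 207) / (0.08206 × 523.15) = 20.54 mol
For 9.518 mol C3H8, stoichiometry requires (5/1) × 9.518 = 47.59 mol O2; 20.54 mol is available, so O2 is limiting.
n(CO2) = (3/5) × 20.54 = 12.32 mol
V(CO2) = nRT/P = 12.32 × 0.08206 × 653.15 / 13.0 = 50.79 L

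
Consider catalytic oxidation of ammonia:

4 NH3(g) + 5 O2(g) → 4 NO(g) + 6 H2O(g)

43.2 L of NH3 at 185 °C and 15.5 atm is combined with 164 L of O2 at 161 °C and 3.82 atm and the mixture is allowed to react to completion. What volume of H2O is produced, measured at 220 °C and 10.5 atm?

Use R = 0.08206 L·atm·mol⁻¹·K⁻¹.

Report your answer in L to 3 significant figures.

n(NH3) = PV/RT = (15.5 × 43.2) / (0.08206 × 458.15) = 17.81 mol
n(O2) = PV/RT = (3.82 × 164) / (0.08206 × 434.15) = 17.58 mol
For 17.81 mol NH3, stoichiometry requires (5/4) × 17.81 = 22.26 mol O2; 17.58 mol is available, so O2 is limiting.
n(H2O) = (6/5) × 17.58 = 21.10 mol
V(H2O) = nRT/P = 21.10 × 0.08206 × 493.15 / 10.5 = 81.32 L

81.3 L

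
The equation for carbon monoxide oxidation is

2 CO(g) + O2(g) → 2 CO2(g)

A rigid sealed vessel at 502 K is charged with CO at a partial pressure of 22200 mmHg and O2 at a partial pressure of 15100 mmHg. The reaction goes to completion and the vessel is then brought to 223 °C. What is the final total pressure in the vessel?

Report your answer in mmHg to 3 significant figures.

Because the vessel is rigid and T is held at 502 K, work the stoichiometry in partial pressures (P_i = n_iRT/V).
P(O2) required for 22200 mmHg of CO = (1/2) × 22200 = 11100 mmHg; available 15100 mmHg, so CO is limiting.
P(O2) remaining = 15100 − (1/2) × 22200 = 4000 mmHg
P(gaseous products) = (2)/2 × 22200 = 22200 mmHg
P_total at 502 K = 4000 + 22200 = 26200 mmHg
Scaling to 223 °C: P = 26200 × 496.15/502 = 25890 mmHg

25900 mmHg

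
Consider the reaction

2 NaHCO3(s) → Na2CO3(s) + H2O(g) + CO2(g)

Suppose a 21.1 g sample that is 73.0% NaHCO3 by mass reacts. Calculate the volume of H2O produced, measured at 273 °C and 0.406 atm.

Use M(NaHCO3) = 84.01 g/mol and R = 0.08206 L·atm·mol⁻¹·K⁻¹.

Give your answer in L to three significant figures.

mass of NaHCO3 = 21.1 × 73.0/100 = 15.40 g
n(NaHCO3) = 15.40 / 84.01 = 0.1833 mol
n(H2O) = (1/2) × 0.1833 = 0.09165 mol
V = nRT/P = 0.09165 × 0.08206 × 546.15 / 0.406 = 10.12 L

10.1 L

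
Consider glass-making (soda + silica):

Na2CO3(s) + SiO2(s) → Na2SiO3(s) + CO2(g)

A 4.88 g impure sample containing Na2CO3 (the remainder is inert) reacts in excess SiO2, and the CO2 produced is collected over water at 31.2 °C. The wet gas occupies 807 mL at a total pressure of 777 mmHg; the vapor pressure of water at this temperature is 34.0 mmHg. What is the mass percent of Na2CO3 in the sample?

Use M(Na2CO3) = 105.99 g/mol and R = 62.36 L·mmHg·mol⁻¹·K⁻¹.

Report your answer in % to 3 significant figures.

68.6 %

P(CO2) = 777 − 34.0 = 743.0 mmHg
n(CO2) = PV/RT = (743.0 × 0.8070) / (62.36 × 304.35) = 0.03159 mol
n(Na2CO3) = (1/1) × 0.03159 = 0.03159 mol
m(Na2CO3) = 0.03159 × 105.99 = 3.348 g
%Na2CO3 = 3.348 / 4.88 × 100 = 68.61%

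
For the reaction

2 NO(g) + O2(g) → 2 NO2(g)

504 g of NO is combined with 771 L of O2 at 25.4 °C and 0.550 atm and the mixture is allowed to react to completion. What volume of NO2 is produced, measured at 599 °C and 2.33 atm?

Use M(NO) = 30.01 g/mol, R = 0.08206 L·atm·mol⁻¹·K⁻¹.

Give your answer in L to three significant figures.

n(NO) = 504 / 30.01 = 16.79 mol
n(O2) = PV/RT = (0.550 × 771) / (0.08206 × 298.55) = 17.31 mol
For 16.79 mol NO, stoichiometry requires (1/2) × 16.79 = 8.395 mol O2; 17.31 mol is available, so NO is limiting.
n(NO2) = (2/2) × 16.79 = 16.79 mol
V(NO2) = nRT/P = 16.79 × 0.08206 × 872.15 / 2.33 = 515.7 L

516 L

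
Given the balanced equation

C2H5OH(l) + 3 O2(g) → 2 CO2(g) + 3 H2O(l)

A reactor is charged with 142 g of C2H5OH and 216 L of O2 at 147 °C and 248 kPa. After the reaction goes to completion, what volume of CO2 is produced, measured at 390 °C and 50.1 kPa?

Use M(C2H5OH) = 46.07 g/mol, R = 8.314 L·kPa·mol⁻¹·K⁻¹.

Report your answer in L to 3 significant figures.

678 L

n(C2H5OH) = 142 / 46.07 = 3.082 mol
n(O2) = PV/RT = (248 × 216) / (8.314 × 420.15) = 15.34 mol
For 3.082 mol C2H5OH, stoichiometry requires (3/1) × 3.082 = 9.246 mol O2; 15.34 mol is available, so C2H5OH is limiting.
n(CO2) = (2/1) × 3.082 = 6.164 mol
V(CO2) = nRT/P = 6.164 × 8.314 × 663.15 / 50.1 = 678.3 L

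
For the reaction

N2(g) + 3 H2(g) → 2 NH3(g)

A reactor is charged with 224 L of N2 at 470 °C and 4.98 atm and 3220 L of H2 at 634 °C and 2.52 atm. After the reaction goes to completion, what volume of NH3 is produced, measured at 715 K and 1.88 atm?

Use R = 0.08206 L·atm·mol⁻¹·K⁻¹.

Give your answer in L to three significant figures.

n(N2) = PV/RT = (4.98 × 224) / (0.08206 × 743.15) = 18.29 mol
n(H2) = PV/RT = (2.52 × 3220) / (0.08206 × 907.15) = 109.0 mol
For 18.29 mol N2, stoichiometry requires (3/1) × 18.29 = 54.87 mol H2; 109.0 mol is available, so N2 is limiting.
n(NH3) = (2/1) × 18.29 = 36.58 mol
V(NH3) = nRT/P = 36.58 × 0.08206 × 715 / 1.88 = 1142 L

1140 L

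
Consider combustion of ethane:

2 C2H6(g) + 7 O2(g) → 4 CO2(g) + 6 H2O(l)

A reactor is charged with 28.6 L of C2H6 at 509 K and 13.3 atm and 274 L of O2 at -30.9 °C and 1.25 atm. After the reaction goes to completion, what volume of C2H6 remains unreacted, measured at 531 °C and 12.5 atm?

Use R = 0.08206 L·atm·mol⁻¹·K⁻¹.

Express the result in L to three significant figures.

n(C2H6) = PV/RT = (13.3 × 28.6) / (0.08206 × 509) = 9.107 mol
n(O2) = PV/RT = (1.25 × 274) / (0.08206 × 242.25) = 17.23 mol
For 9.107 mol C2H6, stoichiometry requires (7/2) × 9.107 = 31.87 mol O2; 17.23 mol is available, so O2 is limiting.
n(C2H6) consumed = (2/7) × 17.23 = 4.923 mol; remaining = 9.107 − 4.923 = 4.184 mol
V(C2H6) = nRT/P = 4.184 × 0.08206 × 804.15 / 12.5 = 22.09 L

22.1 L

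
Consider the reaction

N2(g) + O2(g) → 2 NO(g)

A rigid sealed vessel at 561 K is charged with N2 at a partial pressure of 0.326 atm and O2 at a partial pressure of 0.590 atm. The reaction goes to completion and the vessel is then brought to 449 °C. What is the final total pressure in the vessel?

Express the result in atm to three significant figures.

With V and T fixed, P_i ∝ n_i, so the mole ratios apply directly to partial pressures at 561 K.
P(O2) required for 0.326 atm of N2 = (1/1) × 0.326 = 0.3260 atm; available 0.590 atm, so N2 is limiting.
P(O2) remaining = 0.590 − (1/1) × 0.326 = 0.2640 atm
P(gaseous products) = (2)/1 × 0.326 = 0.6520 atm
P_total at 561 K = 0.2640 + 0.6520 = 0.9160 atm
Scaling to 449 °C: P = 0.9160 × 722.15/561 = 1.179 atm

1.18 atm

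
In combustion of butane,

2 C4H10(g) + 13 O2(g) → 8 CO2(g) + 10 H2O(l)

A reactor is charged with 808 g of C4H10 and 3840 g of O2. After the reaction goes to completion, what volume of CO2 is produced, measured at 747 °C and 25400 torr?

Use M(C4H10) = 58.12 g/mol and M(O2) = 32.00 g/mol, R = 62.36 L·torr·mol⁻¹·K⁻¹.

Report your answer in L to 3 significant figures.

n(C4H10) = 808 / 58.12 = 13.90 mol
n(O2) = 3840 / 32.00 = 120.0 mol
For 13.90 mol C4H10, stoichiometry requires (13/2) × 13.90 = 90.35 mol O2; 120.0 mol is available, so C4H10 is limiting.
n(CO2) = (8/2) × 13.90 = 55.60 mol
V(CO2) = nRT/P = 55.60 × 62.36 × 1020.15 / 25400 = 139.3 L

139 L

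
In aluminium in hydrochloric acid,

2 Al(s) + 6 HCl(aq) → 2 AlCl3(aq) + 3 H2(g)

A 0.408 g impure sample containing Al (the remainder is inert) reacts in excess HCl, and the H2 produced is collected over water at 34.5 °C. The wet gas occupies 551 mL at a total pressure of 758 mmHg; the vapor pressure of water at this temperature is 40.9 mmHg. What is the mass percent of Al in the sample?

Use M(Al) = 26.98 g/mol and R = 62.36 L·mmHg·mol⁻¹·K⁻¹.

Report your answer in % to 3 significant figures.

90.8 %

P(H2) = 758 − 40.9 = 717.1 mmHg
n(H2) = PV/RT = (717.1 × 0.5510) / (62.36 × 307.65) = 0.02060 mol
n(Al) = (2/3) × 0.02060 = 0.01373 mol
m(Al) = 0.01373 × 26.98 = 0.3704 g
%Al = 0.3704 / 0.408 × 100 = 90.78%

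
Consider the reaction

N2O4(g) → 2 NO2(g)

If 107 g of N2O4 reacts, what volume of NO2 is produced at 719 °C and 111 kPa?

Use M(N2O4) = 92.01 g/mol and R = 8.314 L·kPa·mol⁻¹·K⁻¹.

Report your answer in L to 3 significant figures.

n(N2O4) = 107.0 / 92.01 = 1.163 mol
n(NO2) = (2/1) × 1.163 = 2.326 mol
V = nRT/P = 2.326 × 8.314 × 992.15 / 111 = 172.9 L

173 L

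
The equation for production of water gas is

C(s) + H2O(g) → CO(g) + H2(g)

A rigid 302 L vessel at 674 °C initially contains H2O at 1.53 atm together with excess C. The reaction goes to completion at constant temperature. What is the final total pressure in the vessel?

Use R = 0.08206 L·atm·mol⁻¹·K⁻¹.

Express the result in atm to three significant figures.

3.06 atm

At constant T and V, P ∝ n(gas): 1 mol gas → 2 mol gas.
P_final = (2/1) × 1.53 = 3.060 atm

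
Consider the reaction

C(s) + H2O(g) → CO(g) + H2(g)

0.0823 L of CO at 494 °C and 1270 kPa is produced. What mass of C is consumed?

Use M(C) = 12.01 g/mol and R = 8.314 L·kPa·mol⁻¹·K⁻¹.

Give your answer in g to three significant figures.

n(CO) = PV/RT = (1270 × 0.0823) / (8.314 × 767.15) = 0.01639 mol
n(C) = (1/1) × 0.01639 = 0.01639 mol
m(C) = 0.01639 × 12.01 = 0.1968 g

0.197 g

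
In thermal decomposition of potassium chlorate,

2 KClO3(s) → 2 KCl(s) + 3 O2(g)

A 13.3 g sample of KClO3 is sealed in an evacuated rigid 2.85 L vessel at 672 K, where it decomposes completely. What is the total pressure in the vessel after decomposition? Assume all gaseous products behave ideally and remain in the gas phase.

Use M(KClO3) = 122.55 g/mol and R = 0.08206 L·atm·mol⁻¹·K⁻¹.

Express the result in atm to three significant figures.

3.15 atm

n(KClO3) = 13.3 / 122.55 = 0.1085 mol
n(gas produced) = (3/2) × 0.1085 = 0.1628 mol
P = nRT/V = 0.1628 × 0.08206 × 672 / 2.85 = 3.150 atm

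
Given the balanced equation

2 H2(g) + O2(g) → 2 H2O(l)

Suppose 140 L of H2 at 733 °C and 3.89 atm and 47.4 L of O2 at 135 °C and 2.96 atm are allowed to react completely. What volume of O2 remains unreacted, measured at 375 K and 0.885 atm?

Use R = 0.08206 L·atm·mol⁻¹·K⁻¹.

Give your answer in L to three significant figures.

31.0 L

n(H2) = PV/RT = (3.89 × 140) / (0.08206 × 1006.15) = 6.596 mol
n(O2) = PV/RT = (2.96 × 47.4) / (0.08206 × 408.15) = 4.189 mol
For 6.596 mol H2, stoichiometry requires (1/2) × 6.596 = 3.298 mol O2; 4.189 mol is available, so H2 is limiting.
n(O2) consumed = (1/2) × 6.596 = 3.298 mol; remaining = 4.189 − 3.298 = 0.8910 mol
V(O2) = nRT/P = 0.8910 × 0.08206 × 375 / 0.885 = 30.98 L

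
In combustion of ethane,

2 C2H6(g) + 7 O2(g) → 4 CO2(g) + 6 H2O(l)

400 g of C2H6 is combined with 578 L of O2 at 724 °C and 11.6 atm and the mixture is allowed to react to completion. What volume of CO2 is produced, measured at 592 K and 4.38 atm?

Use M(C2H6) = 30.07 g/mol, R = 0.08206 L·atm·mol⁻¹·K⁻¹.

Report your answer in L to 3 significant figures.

295 L

n(C2H6) = 400 / 30.07 = 13.30 mol
n(O2) = PV/RT = (11.6 × 578) / (0.08206 × 997.15) = 81.94 mol
For 13.30 mol C2H6, stoichiometry requires (7/2) × 13.30 = 46.55 mol O2; 81.94 mol is available, so C2H6 is limiting.
n(CO2) = (4/2) × 13.30 = 26.60 mol
V(CO2) = nRT/P = 26.60 × 0.08206 × 592 / 4.38 = 295.0 L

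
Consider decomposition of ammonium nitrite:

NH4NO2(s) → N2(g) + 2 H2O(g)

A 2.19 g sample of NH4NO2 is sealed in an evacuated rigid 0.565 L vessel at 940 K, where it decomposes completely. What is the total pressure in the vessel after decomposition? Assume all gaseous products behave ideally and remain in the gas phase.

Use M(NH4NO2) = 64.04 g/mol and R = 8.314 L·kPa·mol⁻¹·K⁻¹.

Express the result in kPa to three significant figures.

1420 kPa

n(NH4NO2) = 2.19 / 64.04 = 0.03420 mol
n(gas produced) = (3/1) × 0.03420 = 0.1026 mol
P = nRT/V = 0.1026 × 8.314 × 940 / 0.565 = 1419 kPa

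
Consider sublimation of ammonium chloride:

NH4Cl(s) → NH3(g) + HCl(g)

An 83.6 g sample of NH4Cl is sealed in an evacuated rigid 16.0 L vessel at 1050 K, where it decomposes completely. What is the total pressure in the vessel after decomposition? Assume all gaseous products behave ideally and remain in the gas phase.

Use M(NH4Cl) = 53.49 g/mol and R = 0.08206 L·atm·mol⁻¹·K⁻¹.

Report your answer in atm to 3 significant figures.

n(NH4Cl) = 83.6 / 53.49 = 1.563 mol
n(gas produced) = (2/1) × 1.563 = 3.126 mol
P = nRT/V = 3.126 × 0.08206 × 1050 / 16.0 = 16.83 atm

16.8 atm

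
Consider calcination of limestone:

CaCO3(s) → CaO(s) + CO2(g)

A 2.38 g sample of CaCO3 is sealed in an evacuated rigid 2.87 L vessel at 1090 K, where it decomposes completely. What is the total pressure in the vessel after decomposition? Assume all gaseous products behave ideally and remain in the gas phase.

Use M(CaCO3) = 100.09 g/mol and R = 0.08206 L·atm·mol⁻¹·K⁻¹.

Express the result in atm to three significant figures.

n(CaCO3) = 2.38 / 100.09 = 0.02378 mol
n(gas produced) = (1/1) × 0.02378 = 0.02378 mol
P = nRT/V = 0.02378 × 0.08206 × 1090 / 2.87 = 0.7411 atm

0.741 atm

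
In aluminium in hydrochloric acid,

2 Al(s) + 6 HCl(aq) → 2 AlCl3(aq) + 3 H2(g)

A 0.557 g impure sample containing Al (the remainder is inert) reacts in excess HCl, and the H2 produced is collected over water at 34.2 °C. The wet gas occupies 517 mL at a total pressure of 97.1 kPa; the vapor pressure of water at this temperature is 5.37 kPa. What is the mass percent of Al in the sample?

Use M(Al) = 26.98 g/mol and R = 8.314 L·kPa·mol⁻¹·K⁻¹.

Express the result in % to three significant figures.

P(H2) = 97.1 − 5.37 = 91.73 kPa
n(H2) = PV/RT = (91.73 × 0.5170) / (8.314 × 307.35) = 0.01856 mol
n(Al) = (2/3) × 0.01856 = 0.01237 mol
m(Al) = 0.01237 × 26.98 = 0.3337 g
%Al = 0.3337 / 0.557 × 100 = 59.91%

59.9 %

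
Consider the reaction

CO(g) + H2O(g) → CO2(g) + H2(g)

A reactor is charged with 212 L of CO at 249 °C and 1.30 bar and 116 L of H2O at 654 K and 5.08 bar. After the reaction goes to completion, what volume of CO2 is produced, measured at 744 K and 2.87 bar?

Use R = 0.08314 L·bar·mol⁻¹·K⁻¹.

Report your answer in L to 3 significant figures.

137 L

n(CO) = PV/RT = (1.30 × 212) / (0.08314 × 522.15) = 6.349 mol
n(H2O) = PV/RT = (5.08 × 116) / (0.08314 × 654) = 10.84 mol
For 6.349 mol CO, stoichiometry requires (1/1) × 6.349 = 6.349 mol H2O; 10.84 mol is available, so CO is limiting.
n(CO2) = (1/1) × 6.349 = 6.349 mol
V(CO2) = nRT/P = 6.349 × 0.08314 × 744 / 2.87 = 136.8 L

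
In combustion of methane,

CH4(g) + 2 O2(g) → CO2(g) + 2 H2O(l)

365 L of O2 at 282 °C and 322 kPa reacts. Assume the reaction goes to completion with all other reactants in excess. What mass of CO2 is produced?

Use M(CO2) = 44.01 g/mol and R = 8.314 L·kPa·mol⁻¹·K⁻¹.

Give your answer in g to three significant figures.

n(O2) = PV/RT = (322 × 365) / (8.314 × 555.15) = 25.46 mol
n(CO2) = (1/2) × 25.46 = 12.73 mol
m(CO2) = 12.73 × 44.01 = 560.2 g

560 g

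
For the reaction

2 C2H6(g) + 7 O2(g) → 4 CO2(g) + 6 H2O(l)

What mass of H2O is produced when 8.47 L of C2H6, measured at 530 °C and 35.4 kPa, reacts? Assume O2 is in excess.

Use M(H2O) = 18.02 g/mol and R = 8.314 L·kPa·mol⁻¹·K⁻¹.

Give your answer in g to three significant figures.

n(C2H6) = PV/RT = (35.4 × 8.47) / (8.314 × 803.15) = 0.04490 mol
n(H2O) = (6/2) × 0.04490 = 0.1347 mol
m(H2O) = 0.1347 × 18.02 = 2.427 g

2.43 g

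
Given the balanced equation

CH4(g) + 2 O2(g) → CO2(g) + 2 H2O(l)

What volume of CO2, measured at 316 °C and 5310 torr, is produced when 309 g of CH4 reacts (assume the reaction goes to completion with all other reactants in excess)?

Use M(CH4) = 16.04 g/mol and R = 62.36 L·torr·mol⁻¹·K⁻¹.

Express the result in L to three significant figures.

133 L

n(CH4) = 309.0 / 16.04 = 19.26 mol
n(CO2) = (1/1) × 19.26 = 19.26 mol
V = nRT/P = 19.26 × 62.36 × 589.15 / 5310 = 133.3 L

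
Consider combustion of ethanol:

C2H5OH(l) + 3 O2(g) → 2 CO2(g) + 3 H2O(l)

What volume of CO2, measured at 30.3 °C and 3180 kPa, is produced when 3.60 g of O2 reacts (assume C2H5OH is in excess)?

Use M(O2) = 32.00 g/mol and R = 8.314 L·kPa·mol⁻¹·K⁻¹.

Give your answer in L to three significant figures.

n(O2) = 3.600 / 32.00 = 0.1125 mol
n(CO2) = (2/3) × 0.1125 = 0.07500 mol
V = nRT/P = 0.07500 × 8.314 × 303.45 / 3180 = 0.05950 L

0.0595 L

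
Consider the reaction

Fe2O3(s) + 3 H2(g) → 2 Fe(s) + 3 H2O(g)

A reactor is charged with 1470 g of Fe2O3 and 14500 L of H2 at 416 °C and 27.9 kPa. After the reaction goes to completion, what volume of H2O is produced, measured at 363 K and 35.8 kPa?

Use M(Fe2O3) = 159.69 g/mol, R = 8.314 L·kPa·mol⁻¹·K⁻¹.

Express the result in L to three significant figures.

2330 L

n(Fe2O3) = 1470 / 159.69 = 9.205 mol
n(H2) = PV/RT = (27.9 × 14500) / (8.314 × 689.15) = 70.61 mol
For 9.205 mol Fe2O3, stoichiometry requires (3/1) × 9.205 = 27.62 mol H2; 70.61 mol is available, so Fe2O3 is limiting.
n(H2O) = (3/1) × 9.205 = 27.62 mol
V(H2O) = nRT/P = 27.62 × 8.314 × 363 / 35.8 = 2328 L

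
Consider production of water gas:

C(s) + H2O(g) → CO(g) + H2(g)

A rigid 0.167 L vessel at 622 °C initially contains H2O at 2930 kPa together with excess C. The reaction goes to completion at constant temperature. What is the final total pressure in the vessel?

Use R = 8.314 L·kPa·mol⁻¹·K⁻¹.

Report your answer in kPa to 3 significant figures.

5860 kPa

Rigid vessel, constant T ⇒ P scales with total gas moles (1 → 2).
P_final = (2/1) × 2930 = 5860 kPa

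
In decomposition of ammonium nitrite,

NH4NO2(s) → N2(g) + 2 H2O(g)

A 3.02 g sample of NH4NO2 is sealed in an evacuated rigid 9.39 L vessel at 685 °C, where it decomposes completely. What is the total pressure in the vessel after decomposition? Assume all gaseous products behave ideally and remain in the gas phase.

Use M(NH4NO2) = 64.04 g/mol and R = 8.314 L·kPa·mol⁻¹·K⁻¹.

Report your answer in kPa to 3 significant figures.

120 kPa

n(NH4NO2) = 3.02 / 64.04 = 0.04716 mol
n(gas produced) = (3/1) × 0.04716 = 0.1415 mol
P = nRT/V = 0.1415 × 8.314 × 958.15 / 9.39 = 120.0 kPa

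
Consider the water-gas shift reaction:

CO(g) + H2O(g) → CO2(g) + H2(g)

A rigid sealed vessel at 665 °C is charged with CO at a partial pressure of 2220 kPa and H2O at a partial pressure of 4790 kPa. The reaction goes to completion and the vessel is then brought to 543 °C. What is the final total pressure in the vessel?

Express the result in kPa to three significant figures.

6100 kPa

With V and T fixed, P_i ∝ n_i, so the mole ratios apply directly to partial pressures at 665 °C.
P(H2O) required for 2220 kPa of CO = (1/1) × 2220 = 2220 kPa; available 4790 kPa, so CO is limiting.
P(H2O) remaining = 4790 − (1/1) × 2220 = 2570 kPa
P(gaseous products) = (1+1)/1 × 2220 = 4440 kPa
P_total at 665 °C = 2570 + 4440 = 7010 kPa
Scaling to 543 °C: P = 7010 × 816.15/938.15 = 6098 kPa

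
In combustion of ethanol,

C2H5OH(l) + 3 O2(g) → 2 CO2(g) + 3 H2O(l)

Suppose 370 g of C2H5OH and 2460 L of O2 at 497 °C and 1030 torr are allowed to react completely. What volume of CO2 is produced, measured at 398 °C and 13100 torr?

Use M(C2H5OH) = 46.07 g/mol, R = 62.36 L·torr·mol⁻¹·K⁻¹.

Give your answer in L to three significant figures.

51.3 L

n(C2H5OH) = 370 / 46.07 = 8.031 mol
n(O2) = PV/RT = (1030 × 2460) / (62.36 × 770.15) = 52.76 mol
For 8.031 mol C2H5OH, stoichiometry requires (3/1) × 8.031 = 24.09 mol O2; 52.76 mol is available, so C2H5OH is limiting.
n(CO2) = (2/1) × 8.031 = 16.06 mol
V(CO2) = nRT/P = 16.06 × 62.36 × 671.15 / 13100 = 51.31 L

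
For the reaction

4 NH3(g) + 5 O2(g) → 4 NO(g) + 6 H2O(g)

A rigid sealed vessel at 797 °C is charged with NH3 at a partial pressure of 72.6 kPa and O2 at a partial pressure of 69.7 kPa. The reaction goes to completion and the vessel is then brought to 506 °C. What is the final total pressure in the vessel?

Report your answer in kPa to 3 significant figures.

Because the vessel is rigid and T is held at 797 °C, work the stoichiometry in partial pressures (P_i = n_iRT/V).
P(O2) required for 72.6 kPa of NH3 = (5/4) × 72.6 = 90.75 kPa; available 69.7 kPa, so O2 is limiting.
P(NH3) remaining = 72.6 − (4/5) × 69.7 = 16.84 kPa
P(gaseous products) = (4+6)/5 × 69.7 = 139.4 kPa
P_total at 797 °C = 16.84 + 139.4 = 156.2 kPa
Scaling to 506 °C: P = 156.2 × 779.15/1070.15 = 113.7 kPa

114 kPa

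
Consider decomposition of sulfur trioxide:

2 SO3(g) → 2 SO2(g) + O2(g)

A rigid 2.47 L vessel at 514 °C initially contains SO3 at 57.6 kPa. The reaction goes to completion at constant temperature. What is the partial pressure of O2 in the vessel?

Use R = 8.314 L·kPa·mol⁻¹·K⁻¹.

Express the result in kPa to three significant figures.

28.8 kPa

n(SO3)₀ = PV/RT = (57.6 × 2.47) / (8.314 × 787.15) = 0.02174 mol
n(O2) = (1/2) × 0.02174 = 0.01087 mol
P(O2) = nRT/V = 0.01087 × 8.314 × 787.15 / 2.47 = 28.80 kPa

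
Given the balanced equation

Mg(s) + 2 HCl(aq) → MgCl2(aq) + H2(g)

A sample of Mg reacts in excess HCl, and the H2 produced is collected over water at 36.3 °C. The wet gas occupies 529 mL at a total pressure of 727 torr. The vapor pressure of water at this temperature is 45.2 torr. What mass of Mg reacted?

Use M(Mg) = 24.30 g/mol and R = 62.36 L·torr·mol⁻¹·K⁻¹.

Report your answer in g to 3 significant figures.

0.454 g

P(H2) = 727 − 45.2 = 681.8 torr
n(H2) = PV/RT = (681.8 × 0.5290) / (62.36 × 309.45) = 0.01869 mol
n(Mg) = (1/1) × 0.01869 = 0.01869 mol
m(Mg) = 0.01869 × 24.30 = 0.4542 g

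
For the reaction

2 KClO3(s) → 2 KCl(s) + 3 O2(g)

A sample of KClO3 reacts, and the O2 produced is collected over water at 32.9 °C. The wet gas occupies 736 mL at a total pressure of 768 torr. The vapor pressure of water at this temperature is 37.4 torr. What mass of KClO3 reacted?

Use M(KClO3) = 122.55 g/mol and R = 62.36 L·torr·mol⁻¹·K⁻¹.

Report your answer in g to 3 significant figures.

2.30 g

P(O2) = 768 − 37.4 = 730.6 torr
n(O2) = PV/RT = (730.6 × 0.7360) / (62.36 × 306.05) = 0.02817 mol
n(KClO3) = (2/3) × 0.02817 = 0.01878 mol
m(KClO3) = 0.01878 × 122.55 = 2.301 g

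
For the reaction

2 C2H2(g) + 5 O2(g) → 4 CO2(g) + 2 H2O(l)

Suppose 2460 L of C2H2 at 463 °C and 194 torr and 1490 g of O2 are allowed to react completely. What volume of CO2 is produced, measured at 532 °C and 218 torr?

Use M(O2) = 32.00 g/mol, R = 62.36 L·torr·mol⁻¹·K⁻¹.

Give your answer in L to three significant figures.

n(C2H2) = PV/RT = (194 × 2460) / (62.36 × 736.15) = 10.40 mol
n(O2) = 1490 / 32.00 = 46.56 mol
For 10.40 mol C2H2, stoichiometry requires (5/2) × 10.40 = 26.00 mol O2; 46.56 mol is available, so C2H2 is limiting.
n(CO2) = (4/2) × 10.40 = 20.80 mol
V(CO2) = nRT/P = 20.80 × 62.36 × 805.15 / 218 = 4791 L

4790 L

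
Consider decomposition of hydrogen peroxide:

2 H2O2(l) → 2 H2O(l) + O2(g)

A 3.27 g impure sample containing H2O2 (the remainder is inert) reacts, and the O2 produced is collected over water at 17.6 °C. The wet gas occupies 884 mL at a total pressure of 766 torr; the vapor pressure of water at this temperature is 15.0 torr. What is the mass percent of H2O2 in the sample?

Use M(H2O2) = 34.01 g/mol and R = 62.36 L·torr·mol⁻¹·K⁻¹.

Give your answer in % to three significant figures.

P(O2) = 766 − 15.0 = 751.0 torr
n(O2) = PV/RT = (751.0 × 0.8840) / (62.36 × 290.75) = 0.03662 mol
n(H2O2) = (2/1) × 0.03662 = 0.07324 mol
m(H2O2) = 0.07324 × 34.01 = 2.491 g
%H2O2 = 2.491 / 3.27 × 100 = 76.18%

76.2 %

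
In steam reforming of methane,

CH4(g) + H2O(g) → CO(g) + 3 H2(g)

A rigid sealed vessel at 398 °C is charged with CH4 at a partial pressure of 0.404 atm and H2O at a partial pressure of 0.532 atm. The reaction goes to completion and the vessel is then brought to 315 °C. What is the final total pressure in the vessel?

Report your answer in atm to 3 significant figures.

1.53 atm

With V and T fixed, P_i ∝ n_i, so the mole ratios apply directly to partial pressures at 398 °C.
P(H2O) required for 0.404 atm of CH4 = (1/1) × 0.404 = 0.4040 atm; available 0.532 atm, so CH4 is limiting.
P(H2O) remaining = 0.532 − (1/1) × 0.404 = 0.1280 atm
P(gaseous products) = (1+3)/1 × 0.404 = 1.616 atm
P_total at 398 °C = 0.1280 + 1.616 = 1.744 atm
Scaling to 315 °C: P = 1.744 × 588.15/671.15 = 1.528 atm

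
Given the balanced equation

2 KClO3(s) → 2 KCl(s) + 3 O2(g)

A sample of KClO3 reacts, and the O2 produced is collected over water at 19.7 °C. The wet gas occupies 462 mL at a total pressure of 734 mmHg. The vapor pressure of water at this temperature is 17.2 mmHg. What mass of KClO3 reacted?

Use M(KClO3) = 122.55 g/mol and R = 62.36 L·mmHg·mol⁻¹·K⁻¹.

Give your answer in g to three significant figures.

1.48 g

P(O2) = 734 − 17.2 = 716.8 mmHg
n(O2) = PV/RT = (716.8 × 0.4620) / (62.36 × 292.85) = 0.01813 mol
n(KClO3) = (2/3) × 0.01813 = 0.01209 mol
m(KClO3) = 0.01209 × 122.55 = 1.482 g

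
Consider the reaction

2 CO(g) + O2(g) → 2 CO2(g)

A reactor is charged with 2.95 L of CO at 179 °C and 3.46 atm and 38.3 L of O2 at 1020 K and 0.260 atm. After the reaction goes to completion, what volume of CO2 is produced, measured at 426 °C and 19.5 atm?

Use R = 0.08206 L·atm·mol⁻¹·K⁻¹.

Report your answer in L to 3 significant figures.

0.700 L

n(CO) = PV/RT = (3.46 × 2.95) / (0.08206 × 452.15) = 0.2751 mol
n(O2) = PV/RT = (0.260 × 38.3) / (0.08206 × 1020) = 0.1190 mol
For 0.2751 mol CO, stoichiometry requires (1/2) × 0.2751 = 0.1376 mol O2; 0.1190 mol is available, so O2 is limiting.
n(CO2) = (2/1) × 0.1190 = 0.2380 mol
V(CO2) = nRT/P = 0.2380 × 0.08206 × 699.15 / 19.5 = 0.7002 L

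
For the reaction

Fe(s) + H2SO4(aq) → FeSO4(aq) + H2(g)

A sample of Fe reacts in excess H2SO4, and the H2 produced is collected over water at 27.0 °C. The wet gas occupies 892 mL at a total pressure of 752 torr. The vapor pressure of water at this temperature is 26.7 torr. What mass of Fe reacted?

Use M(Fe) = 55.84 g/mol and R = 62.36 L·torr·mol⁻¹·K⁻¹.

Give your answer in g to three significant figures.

P(H2) = 752 − 26.7 = 725.3 torr
n(H2) = PV/RT = (725.3 × 0.8920) / (62.36 × 300.15) = 0.03457 mol
n(Fe) = (1/1) × 0.03457 = 0.03457 mol
m(Fe) = 0.03457 × 55.84 = 1.930 g

1.93 g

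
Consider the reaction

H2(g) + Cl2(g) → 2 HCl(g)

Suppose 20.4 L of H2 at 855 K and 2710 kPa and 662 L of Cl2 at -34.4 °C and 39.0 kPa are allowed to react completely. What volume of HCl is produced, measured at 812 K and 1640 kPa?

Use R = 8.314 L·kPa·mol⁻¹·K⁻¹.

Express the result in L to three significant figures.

64.0 L

n(H2) = PV/RT = (2710 × 20.4) / (8.314 × 855) = 7.777 mol
n(Cl2) = PV/RT = (39.0 × 662) / (8.314 × 238.75) = 13.01 mol
For 7.777 mol H2, stoichiometry requires (1/1) × 7.777 = 7.777 mol Cl2; 13.01 mol is available, so H2 is limiting.
n(HCl) = (2/1) × 7.777 = 15.55 mol
V(HCl) = nRT/P = 15.55 × 8.314 × 812 / 1640 = 64.01 L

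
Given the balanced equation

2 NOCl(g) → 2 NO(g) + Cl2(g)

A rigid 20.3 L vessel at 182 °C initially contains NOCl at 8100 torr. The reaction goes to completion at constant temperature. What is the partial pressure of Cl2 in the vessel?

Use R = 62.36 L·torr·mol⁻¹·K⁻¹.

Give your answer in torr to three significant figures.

4050 torr

n(NOCl)₀ = PV/RT = (8100 × 20.3) / (62.36 × 455.15) = 5.793 mol
n(Cl2) = (1/2) × 5.793 = 2.897 mol
P(Cl2) = nRT/V = 2.897 × 62.36 × 455.15 / 20.3 = 4051 torr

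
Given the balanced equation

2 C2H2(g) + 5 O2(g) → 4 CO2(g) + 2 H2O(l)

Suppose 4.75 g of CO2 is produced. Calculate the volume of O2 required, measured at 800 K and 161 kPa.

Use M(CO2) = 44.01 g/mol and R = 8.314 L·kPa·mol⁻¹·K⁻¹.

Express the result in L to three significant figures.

5.57 L

n(CO2) = 4.750 / 44.01 = 0.1079 mol
n(O2) = (5/4) × 0.1079 = 0.1349 mol
V = nRT/P = 0.1349 × 8.314 × 800 / 161 = 5.573 L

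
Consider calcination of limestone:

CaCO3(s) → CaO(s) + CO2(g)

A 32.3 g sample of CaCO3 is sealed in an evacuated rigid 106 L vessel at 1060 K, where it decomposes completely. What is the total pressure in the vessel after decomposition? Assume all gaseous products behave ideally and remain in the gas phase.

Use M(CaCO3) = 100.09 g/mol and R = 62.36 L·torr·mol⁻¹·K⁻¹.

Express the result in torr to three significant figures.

n(CaCO3) = 32.3 / 100.09 = 0.3227 mol
n(gas produced) = (1/1) × 0.3227 = 0.3227 mol
P = nRT/V = 0.3227 × 62.36 × 1060 / 106 = 201.2 torr

201 torr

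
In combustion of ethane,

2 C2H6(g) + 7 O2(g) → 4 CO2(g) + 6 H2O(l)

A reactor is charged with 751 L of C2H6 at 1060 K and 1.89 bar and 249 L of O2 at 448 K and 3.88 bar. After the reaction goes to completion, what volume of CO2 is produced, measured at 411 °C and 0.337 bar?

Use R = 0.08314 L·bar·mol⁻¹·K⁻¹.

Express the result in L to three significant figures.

n(C2H6) = PV/RT = (1.89 × 751) / (0.08314 × 1060) = 16.11 mol
n(O2) = PV/RT = (3.88 × 249) / (0.08314 × 448) = 25.94 mol
For 16.11 mol C2H6, stoichiometry requires (7/2) × 16.11 = 56.38 mol O2; 25.94 mol is available, so O2 is limiting.
n(CO2) = (4/7) × 25.94 = 14.82 mol
V(CO2) = nRT/P = 14.82 × 0.08314 × 684.15 / 0.337 = 2501 L

2500 L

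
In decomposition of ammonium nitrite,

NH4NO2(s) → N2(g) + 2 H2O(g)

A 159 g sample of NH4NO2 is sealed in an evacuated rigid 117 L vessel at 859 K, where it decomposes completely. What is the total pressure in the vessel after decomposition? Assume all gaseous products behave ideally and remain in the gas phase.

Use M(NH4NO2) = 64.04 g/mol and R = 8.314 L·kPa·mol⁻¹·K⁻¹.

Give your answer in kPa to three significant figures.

455 kPa

n(NH4NO2) = 159 / 64.04 = 2.483 mol
n(gas produced) = (3/1) × 2.483 = 7.449 mol
P = nRT/V = 7.449 × 8.314 × 859 / 117 = 454.7 kPa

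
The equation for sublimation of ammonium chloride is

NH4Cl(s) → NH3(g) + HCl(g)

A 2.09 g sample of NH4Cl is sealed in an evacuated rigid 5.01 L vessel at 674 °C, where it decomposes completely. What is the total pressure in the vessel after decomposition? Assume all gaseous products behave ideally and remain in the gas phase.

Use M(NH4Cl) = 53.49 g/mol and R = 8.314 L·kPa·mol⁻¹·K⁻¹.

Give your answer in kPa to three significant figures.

n(NH4Cl) = 2.09 / 53.49 = 0.03907 mol
n(gas produced) = (2/1) × 0.03907 = 0.07814 mol
P = nRT/V = 0.07814 × 8.314 × 947.15 / 5.01 = 122.8 kPa

123 kPa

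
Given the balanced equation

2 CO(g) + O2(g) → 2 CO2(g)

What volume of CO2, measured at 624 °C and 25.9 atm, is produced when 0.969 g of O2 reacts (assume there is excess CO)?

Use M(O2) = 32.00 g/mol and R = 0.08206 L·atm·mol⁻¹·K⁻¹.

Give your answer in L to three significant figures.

0.172 L

n(O2) = 0.9690 / 32.00 = 0.03028 mol
n(CO2) = (2/1) × 0.03028 = 0.06056 mol
V = nRT/P = 0.06056 × 0.08206 × 897.15 / 25.9 = 0.1721 L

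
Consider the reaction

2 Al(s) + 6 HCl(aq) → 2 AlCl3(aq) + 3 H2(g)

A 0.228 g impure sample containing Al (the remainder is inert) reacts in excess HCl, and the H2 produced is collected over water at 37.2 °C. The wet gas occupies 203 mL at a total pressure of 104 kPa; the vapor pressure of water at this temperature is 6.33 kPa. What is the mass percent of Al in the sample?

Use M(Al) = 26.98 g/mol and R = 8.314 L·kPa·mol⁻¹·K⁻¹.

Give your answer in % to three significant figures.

60.6 %

P(H2) = 104 − 6.33 = 97.67 kPa
n(H2) = PV/RT = (97.67 × 0.2030) / (8.314 × 310.35) = 0.007684 mol
n(Al) = (2/3) × 0.007684 = 0.005123 mol
m(Al) = 0.005123 × 26.98 = 0.1382 g
%Al = 0.1382 / 0.228 × 100 = 60.61%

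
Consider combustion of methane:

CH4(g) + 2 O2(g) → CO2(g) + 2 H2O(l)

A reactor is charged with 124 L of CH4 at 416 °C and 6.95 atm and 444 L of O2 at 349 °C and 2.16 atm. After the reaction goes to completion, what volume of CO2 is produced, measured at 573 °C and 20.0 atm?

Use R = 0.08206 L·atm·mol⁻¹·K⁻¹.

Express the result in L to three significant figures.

32.6 L

n(CH4) = PV/RT = (6.95 × 124) / (0.08206 × 689.15) = 15.24 mol
n(O2) = PV/RT = (2.16 × 444) / (0.08206 × 622.15) = 18.78 mol
For 15.24 mol CH4, stoichiometry requires (2/1) × 15.24 = 30.48 mol O2; 18.78 mol is available, so O2 is limiting.
n(CO2) = (1/2) × 18.78 = 9.390 mol
V(CO2) = nRT/P = 9.390 × 0.08206 × 846.15 / 20.0 = 32.60 L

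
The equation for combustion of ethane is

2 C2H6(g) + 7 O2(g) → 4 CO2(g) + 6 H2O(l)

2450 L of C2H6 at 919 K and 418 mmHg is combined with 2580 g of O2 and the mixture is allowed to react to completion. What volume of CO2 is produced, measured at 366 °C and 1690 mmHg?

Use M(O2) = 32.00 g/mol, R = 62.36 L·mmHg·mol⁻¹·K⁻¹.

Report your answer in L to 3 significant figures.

n(C2H6) = PV/RT = (418 × 2450) / (62.36 × 919) = 17.87 mol
n(O2) = 2580 / 32.00 = 80.62 mol
For 17.87 mol C2H6, stoichiometry requires (7/2) × 17.87 = 62.55 mol O2; 80.62 mol is available, so C2H6 is limiting.
n(CO2) = (4/2) × 17.87 = 35.74 mol
V(CO2) = nRT/P = 35.74 × 62.36 × 639.15 / 1690 = 842.9 L

843 L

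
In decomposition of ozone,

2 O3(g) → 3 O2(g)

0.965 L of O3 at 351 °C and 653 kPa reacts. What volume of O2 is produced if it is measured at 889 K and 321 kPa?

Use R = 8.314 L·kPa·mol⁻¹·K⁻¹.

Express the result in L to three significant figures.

4.19 L

n(O3) = PV/RT = (653 × 0.965) / (8.314 × 624.15) = 0.1214 mol
n(O2) = (3/2) × 0.1214 = 0.1821 mol
V = nRT/P = 0.1821 × 8.314 × 889 / 321 = 4.193 L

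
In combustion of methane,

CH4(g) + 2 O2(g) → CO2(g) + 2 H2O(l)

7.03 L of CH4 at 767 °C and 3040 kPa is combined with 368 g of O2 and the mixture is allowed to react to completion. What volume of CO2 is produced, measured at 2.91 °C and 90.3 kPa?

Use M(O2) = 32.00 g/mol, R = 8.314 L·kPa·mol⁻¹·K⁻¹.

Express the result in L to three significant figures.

n(CH4) = PV/RT = (3040 × 7.03) / (8.314 × 1040.15) = 2.471 mol
n(O2) = 368 / 32.00 = 11.50 mol
For 2.471 mol CH4, stoichiometry requires (2/1) × 2.471 = 4.942 mol O2; 11.50 mol is available, so CH4 is limiting.
n(CO2) = (1/1) × 2.471 = 2.471 mol
V(CO2) = nRT/P = 2.471 × 8.314 × 276.06 / 90.3 = 62.81 L

62.8 L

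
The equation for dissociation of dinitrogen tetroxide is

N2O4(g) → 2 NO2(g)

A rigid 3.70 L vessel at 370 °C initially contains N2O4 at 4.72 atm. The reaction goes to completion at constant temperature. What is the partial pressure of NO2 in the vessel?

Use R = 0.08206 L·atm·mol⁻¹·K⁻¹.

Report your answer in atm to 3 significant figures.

9.44 atm

n(N2O4)₀ = PV/RT = (4.72 × 3.70) / (0.08206 × 643.15) = 0.3309 mol
n(NO2) = (2/1) × 0.3309 = 0.6618 mol
P(NO2) = nRT/V = 0.6618 × 0.08206 × 643.15 / 3.70 = 9.440 atm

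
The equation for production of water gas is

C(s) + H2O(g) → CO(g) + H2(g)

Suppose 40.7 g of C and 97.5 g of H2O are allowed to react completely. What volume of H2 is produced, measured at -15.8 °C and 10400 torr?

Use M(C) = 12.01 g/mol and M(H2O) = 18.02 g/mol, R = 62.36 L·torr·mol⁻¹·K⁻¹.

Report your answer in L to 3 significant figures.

n(C) = 40.7 / 12.01 = 3.389 mol
n(H2O) = 97.5 / 18.02 = 5.411 mol
For 3.389 mol C, stoichiometry requires (1/1) × 3.389 = 3.389 mol H2O; 5.411 mol is available, so C is limiting.
n(H2) = (1/1) × 3.389 = 3.389 mol
V(H2) = nRT/P = 3.389 × 62.36 × 257.35 / 10400 = 5.230 L

5.23 L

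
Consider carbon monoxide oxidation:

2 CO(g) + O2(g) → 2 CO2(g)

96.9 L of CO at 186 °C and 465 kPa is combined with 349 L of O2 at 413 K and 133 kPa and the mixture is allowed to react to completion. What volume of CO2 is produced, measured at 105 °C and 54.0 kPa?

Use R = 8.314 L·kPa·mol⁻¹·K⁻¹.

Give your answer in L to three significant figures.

687 L

n(CO) = PV/RT = (465 × 96.9) / (8.314 × 459.15) = 11.80 mol
n(O2) = PV/RT = (133 × 349) / (8.314 × 413) = 13.52 mol
For 11.80 mol CO, stoichiometry requires (1/2) × 11.80 = 5.900 mol O2; 13.52 mol is available, so CO is limiting.
n(CO2) = (2/2) × 11.80 = 11.80 mol
V(CO2) = nRT/P = 11.80 × 8.314 × 378.15 / 54.0 = 687.0 L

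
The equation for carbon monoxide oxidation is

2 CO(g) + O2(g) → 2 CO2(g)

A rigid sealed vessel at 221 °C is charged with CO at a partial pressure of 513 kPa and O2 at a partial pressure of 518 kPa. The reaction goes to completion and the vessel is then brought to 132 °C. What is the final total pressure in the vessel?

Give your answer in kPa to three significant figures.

At constant V, partial pressures at 221 °C are proportional to moles, so apply stoichiometry directly to pressures.
P(O2) required for 513 kPa of CO = (1/2) × 513 = 256.5 kPa; available 518 kPa, so CO is limiting.
P(O2) remaining = 518 − (1/2) × 513 = 261.5 kPa
P(gaseous products) = (2)/2 × 513 = 513.0 kPa
P_total at 221 °C = 261.5 + 513.0 = 774.5 kPa
Scaling to 132 °C: P = 774.5 × 405.15/494.15 = 635.0 kPa

635 kPa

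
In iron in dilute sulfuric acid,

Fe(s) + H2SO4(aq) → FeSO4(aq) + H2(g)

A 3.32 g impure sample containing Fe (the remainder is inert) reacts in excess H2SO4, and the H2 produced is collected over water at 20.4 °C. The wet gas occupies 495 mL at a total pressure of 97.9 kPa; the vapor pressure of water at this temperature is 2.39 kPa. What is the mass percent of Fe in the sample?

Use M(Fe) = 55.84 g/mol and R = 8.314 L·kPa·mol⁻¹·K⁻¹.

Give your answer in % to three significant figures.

P(H2) = 97.9 − 2.39 = 95.51 kPa
n(H2) = PV/RT = (95.51 × 0.4950) / (8.314 × 293.55) = 0.01937 mol
n(Fe) = (1/1) × 0.01937 = 0.01937 mol
m(Fe) = 0.01937 × 55.84 = 1.082 g
%Fe = 1.082 / 3.32 × 100 = 32.59%

32.6 %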